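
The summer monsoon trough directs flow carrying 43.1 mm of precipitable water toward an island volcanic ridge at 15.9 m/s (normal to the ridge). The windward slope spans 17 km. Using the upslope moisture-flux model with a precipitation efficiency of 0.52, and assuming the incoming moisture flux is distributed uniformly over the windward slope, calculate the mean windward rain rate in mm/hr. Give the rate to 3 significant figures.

Incoming column moisture flux per unit ridge length: F = V × PW = 15.9 × 43.1 = 685.29 mm·m/s.
Spread over the 17 km slope with efficiency ε = 0.52: R = ε·F/W = 0.52 × 685.29 / 17000 m = 2.096e-02 mm/s.
R = 2.096e-02 × 3600 = 75.5 mm/hr.

R ≈ 75.5 mm/hr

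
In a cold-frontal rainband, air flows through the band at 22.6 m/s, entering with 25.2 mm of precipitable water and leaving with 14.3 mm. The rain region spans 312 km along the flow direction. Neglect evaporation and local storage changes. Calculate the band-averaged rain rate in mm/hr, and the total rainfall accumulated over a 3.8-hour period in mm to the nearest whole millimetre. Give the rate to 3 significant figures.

R ≈ 2.84 mm/hr; total ≈ 11 mm

Column moisture flux per unit crosswind length is F = V × PW.
Inflow: F_in = 22.6 × 25.2 = 569.52 mm·m/s
Outflow: F_out = 22.6 × 14.3 = 323.18 mm·m/s
Steady-state rate R = (F_in − F_out)/L = (569.52 − 323.18) / 312000 m = 7.896e-04 mm/s.
R = 7.896e-04 × 3600 = 2.84 mm/hr.
Over 3.8 h: total = 2.84 × 3.8 = 10.792 ≈ 11 mm.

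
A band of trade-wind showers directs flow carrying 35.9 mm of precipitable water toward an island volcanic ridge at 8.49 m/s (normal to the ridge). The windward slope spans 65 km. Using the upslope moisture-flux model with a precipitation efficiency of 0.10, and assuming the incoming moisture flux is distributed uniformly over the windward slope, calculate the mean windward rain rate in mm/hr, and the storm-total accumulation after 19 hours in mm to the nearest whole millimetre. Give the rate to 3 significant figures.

R ≈ 1.69 mm/hr; total ≈ 32 mm

Incoming column moisture flux per unit ridge length: F = V × PW = 8.49 × 35.9 = 304.791 mm·m/s.
Spread over the 65 km slope with efficiency ε = 0.10: R = ε·F/W = 0.10 × 304.791 / 65000 m = 4.689e-04 mm/s.
R = 4.689e-04 × 3600 = 1.69 mm/hr.
Over 19 h: total = 1.69 × 19 = 32.11 ≈ 32 mm.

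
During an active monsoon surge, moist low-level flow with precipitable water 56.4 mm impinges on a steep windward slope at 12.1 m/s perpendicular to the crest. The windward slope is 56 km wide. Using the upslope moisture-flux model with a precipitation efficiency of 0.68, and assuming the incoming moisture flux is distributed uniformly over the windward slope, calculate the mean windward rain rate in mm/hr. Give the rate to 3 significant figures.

R ≈ 29.8 mm/hr

Incoming column moisture flux per unit ridge length: F = V × PW = 12.1 × 56.4 = 682.44 mm·m/s.
Spread over the 56 km slope with efficiency ε = 0.68: R = ε·F/W = 0.68 × 682.44 / 56000 m = 8.287e-03 mm/s.
R = 8.287e-03 × 3600 = 29.8 mm/hr.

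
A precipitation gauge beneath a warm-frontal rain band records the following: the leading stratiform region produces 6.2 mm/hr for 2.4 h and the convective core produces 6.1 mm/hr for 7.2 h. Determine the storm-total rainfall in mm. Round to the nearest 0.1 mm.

total ≈ 58.8 mm

Total = Σ Rᵢ Δtᵢ = 6.2 × 2.4 + 6.1 × 7.2
      = 14.88 + 43.92 = 58.8 mm.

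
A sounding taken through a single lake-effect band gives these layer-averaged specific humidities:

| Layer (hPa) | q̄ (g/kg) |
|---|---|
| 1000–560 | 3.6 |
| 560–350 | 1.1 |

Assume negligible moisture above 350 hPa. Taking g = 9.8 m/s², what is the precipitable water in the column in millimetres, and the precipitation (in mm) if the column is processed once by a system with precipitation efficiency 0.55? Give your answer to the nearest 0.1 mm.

Precipitable water is the column-integrated vapour mass per unit area: PW = (1/g) Σ q̄ Δp, with q in kg/kg and Δp in Pa (1 kg/m² of water = 1 mm).
Layer 1000–560 hPa: Δp = 440 hPa = 44000 Pa, q̄ = 0.0036 kg/kg → 0.0036 × 44000 / 9.8 = 16.16 mm
Layer 560–350 hPa: Δp = 210 hPa = 21000 Pa, q̄ = 0.0011 kg/kg → 0.0011 × 21000 / 9.8 = 2.36 mm
PW = 16.16 + 2.36 = 18.52 ≈ 18.5 mm.
Precipitation = ε × PW = 0.55 × 18.5 = 10.2 mm.

PW ≈ 18.5 mm; precipitation ≈ 10.2 mm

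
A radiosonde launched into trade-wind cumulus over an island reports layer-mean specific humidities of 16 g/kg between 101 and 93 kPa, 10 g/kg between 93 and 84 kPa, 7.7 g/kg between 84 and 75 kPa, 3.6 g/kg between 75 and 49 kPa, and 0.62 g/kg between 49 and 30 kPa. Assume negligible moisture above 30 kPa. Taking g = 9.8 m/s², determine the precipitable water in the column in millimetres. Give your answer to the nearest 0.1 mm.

PW ≈ 40.1 mm

Precipitable water is the column-integrated vapour mass per unit area: PW = (1/g) Σ q̄ Δp, with q in kg/kg and Δp in Pa (1 kg/m² of water = 1 mm).
Layer 101–93 kPa: Δp = 80 hPa = 8000 Pa, q̄ = 0.016 kg/kg → 0.016 × 8000 / 9.8 = 13.06 mm
Layer 93–84 kPa: Δp = 90 hPa = 9000 Pa, q̄ = 0.01 kg/kg → 0.01 × 9000 / 9.8 = 9.18 mm
Layer 84–75 kPa: Δp = 90 hPa = 9000 Pa, q̄ = 0.0077 kg/kg → 0.0077 × 9000 / 9.8 = 7.07 mm
Layer 75–49 kPa: Δp = 260 hPa = 26000 Pa, q̄ = 0.0036 kg/kg → 0.0036 × 26000 / 9.8 = 9.55 mm
Layer 49–30 kPa: Δp = 190 hPa = 19000 Pa, q̄ = 0.00062 kg/kg → 0.00062 × 19000 / 9.8 = 1.20 mm
PW = 13.06 + 9.18 + 7.07 + 9.55 + 1.20 = 40.06 ≈ 40.1 mm.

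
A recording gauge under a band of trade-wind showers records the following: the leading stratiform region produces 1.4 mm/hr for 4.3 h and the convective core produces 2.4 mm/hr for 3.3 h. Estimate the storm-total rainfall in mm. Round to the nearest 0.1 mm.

total ≈ 13.9 mm

Total = Σ Rᵢ Δtᵢ = 1.4 × 4.3 + 2.4 × 3.3
      = 6.02 + 7.92 = 13.9 mm.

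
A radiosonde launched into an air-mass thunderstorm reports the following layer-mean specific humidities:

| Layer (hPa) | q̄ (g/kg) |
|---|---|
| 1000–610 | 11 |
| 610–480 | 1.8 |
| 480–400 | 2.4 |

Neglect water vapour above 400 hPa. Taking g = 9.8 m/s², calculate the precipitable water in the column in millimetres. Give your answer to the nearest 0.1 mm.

Precipitable water is the column-integrated vapour mass per unit area: PW = (1/g) Σ q̄ Δp, with q in kg/kg and Δp in Pa (1 kg/m² of water = 1 mm).
Layer 1000–610 hPa: Δp = 390 hPa = 39000 Pa, q̄ = 0.011 kg/kg → 0.011 × 39000 / 9.8 = 43.78 mm
Layer 610–480 hPa: Δp = 130 hPa = 13000 Pa, q̄ = 0.0018 kg/kg → 0.0018 × 13000 / 9.8 = 2.39 mm
Layer 480–400 hPa: Δp = 80 hPa = 8000 Pa, q̄ = 0.0024 kg/kg → 0.0024 × 8000 / 9.8 = 1.96 mm
PW = 43.78 + 2.39 + 1.96 = 48.13 ≈ 48.1 mm.

PW ≈ 48.1 mm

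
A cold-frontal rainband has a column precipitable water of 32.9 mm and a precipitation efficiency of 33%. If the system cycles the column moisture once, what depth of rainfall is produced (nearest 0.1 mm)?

Rainfall = ε × PW = 0.33 × 32.9 = 10.9 mm.

rainfall ≈ 10.9 mm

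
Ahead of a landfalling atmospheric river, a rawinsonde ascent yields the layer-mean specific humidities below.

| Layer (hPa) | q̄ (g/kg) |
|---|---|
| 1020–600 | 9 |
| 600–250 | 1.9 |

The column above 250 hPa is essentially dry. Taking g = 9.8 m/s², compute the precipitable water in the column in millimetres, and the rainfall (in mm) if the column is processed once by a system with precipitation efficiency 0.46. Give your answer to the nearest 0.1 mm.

Precipitable water is the column-integrated vapour mass per unit area: PW = (1/g) Σ q̄ Δp, with q in kg/kg and Δp in Pa (1 kg/m² of water = 1 mm).
Layer 1020–600 hPa: Δp = 420 hPa = 42000 Pa, q̄ = 0.009 kg/kg → 0.009 × 42000 / 9.8 = 38.57 mm
Layer 600–250 hPa: Δp = 350 hPa = 35000 Pa, q̄ = 0.0019 kg/kg → 0.0019 × 35000 / 9.8 = 6.79 mm
PW = 38.57 + 6.79 = 45.36 ≈ 45.4 mm.
Rainfall = ε × PW = 0.46 × 45.4 = 20.9 mm.

PW ≈ 45.4 mm; rainfall ≈ 20.9 mm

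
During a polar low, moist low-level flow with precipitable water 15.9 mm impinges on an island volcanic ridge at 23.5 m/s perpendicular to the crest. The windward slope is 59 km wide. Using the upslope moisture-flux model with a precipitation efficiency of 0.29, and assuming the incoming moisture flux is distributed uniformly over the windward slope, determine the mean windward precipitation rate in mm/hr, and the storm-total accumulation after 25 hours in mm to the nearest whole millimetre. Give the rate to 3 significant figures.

Incoming column moisture flux per unit ridge length: F = V × PW = 23.5 × 15.9 = 373.65 mm·m/s.
Spread over the 59 km slope with efficiency ε = 0.29: R = ε·F/W = 0.29 × 373.65 / 59000 m = 1.837e-03 mm/s.
R = 1.837e-03 × 3600 = 6.61 mm/hr.
Over 25 h: total = 6.61 × 25 = 165.25 ≈ 165 mm.

R ≈ 6.61 mm/hr; total ≈ 165 mm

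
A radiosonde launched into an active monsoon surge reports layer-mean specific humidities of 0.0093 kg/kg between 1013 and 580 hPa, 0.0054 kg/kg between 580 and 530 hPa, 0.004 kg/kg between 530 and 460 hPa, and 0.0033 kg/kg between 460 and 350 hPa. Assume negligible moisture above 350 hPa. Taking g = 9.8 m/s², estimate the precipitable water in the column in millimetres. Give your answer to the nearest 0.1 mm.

Precipitable water is the column-integrated vapour mass per unit area: PW = (1/g) Σ q̄ Δp, with q in kg/kg and Δp in Pa (1 kg/m² of water = 1 mm).
Layer 1013–580 hPa: Δp = 433 hPa = 43300 Pa, q̄ = 0.0093 kg/kg → 0.0093 × 43300 / 9.8 = 41.09 mm
Layer 580–530 hPa: Δp = 50 hPa = 5000 Pa, q̄ = 0.0054 kg/kg → 0.0054 × 5000 / 9.8 = 2.76 mm
Layer 530–460 hPa: Δp = 70 hPa = 7000 Pa, q̄ = 0.004 kg/kg → 0.004 × 7000 / 9.8 = 2.86 mm
Layer 460–350 hPa: Δp = 110 hPa = 11000 Pa, q̄ = 0.0033 kg/kg → 0.0033 × 11000 / 9.8 = 3.70 mm
PW = 41.09 + 2.76 + 2.86 + 3.70 = 50.41 ≈ 50.4 mm.

PW ≈ 50.4 mm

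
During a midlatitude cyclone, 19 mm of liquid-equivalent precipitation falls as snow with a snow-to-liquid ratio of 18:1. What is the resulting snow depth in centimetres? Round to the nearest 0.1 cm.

snow depth ≈ 34.2 cm

Snow depth = liquid × ratio = 19 mm × 18 = 342 mm = 34.2 cm.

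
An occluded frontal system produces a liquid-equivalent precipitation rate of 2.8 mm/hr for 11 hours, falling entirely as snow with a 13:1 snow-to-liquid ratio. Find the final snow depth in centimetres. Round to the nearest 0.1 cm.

Liquid-equivalent depth = 2.8 × 11 = 30.8 mm.
Snow depth = 30.8 mm × 13 = 400.4 mm = 40.0 cm.

snow depth ≈ 40.0 cm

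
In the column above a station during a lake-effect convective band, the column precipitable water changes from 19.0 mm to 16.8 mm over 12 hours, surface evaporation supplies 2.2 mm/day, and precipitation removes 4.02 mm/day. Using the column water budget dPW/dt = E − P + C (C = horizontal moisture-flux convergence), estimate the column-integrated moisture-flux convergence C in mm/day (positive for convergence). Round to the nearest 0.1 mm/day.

dPW/dt = (16.8 − 19.0) mm / (12/24 day) = -4.400 mm/day.
C = dPW/dt − E + P = (-4.400) − 2.2 + 4.02 = -2.6 mm/day.

C ≈ -2.6 mm/day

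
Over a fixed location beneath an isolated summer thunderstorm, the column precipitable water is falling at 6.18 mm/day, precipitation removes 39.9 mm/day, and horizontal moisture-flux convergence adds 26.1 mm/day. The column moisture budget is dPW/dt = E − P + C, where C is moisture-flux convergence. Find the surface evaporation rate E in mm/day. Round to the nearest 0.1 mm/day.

E ≈ 7.6 mm/day

dPW/dt = -6.18 mm/day.
E = dPW/dt + P − C = (-6.18) + 39.9 − (26.1) = 7.6 mm/day.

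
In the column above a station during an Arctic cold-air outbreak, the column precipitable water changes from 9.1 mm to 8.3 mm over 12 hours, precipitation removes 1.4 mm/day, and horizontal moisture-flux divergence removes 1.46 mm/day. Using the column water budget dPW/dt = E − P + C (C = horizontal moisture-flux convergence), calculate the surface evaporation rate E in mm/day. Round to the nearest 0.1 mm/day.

E ≈ 1.3 mm/day

dPW/dt = (8.3 − 9.1) mm / (12/24 day) = -1.600 mm/day.
E = dPW/dt + P − C = (-1.600) + 1.4 − (-1.46) = 1.3 mm/day.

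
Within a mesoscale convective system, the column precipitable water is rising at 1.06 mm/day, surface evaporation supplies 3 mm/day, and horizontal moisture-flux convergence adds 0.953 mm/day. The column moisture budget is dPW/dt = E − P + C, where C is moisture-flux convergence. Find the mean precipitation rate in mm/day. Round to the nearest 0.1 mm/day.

P ≈ 2.9 mm/day

dPW/dt = +1.06 mm/day.
P = E + C − dPW/dt = 3 + (0.953) − (+1.06) = 2.9 mm/day.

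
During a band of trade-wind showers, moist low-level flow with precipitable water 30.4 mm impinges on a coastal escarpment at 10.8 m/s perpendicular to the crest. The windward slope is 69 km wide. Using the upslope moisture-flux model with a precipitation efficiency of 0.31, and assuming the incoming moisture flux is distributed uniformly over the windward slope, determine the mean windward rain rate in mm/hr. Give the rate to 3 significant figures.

R ≈ 5.31 mm/hr

Incoming column moisture flux per unit ridge length: F = V × PW = 10.8 × 30.4 = 328.32 mm·m/s.
Spread over the 69 km slope with efficiency ε = 0.31: R = ε·F/W = 0.31 × 328.32 / 69000 m = 1.475e-03 mm/s.
R = 1.475e-03 × 3600 = 5.31 mm/hr.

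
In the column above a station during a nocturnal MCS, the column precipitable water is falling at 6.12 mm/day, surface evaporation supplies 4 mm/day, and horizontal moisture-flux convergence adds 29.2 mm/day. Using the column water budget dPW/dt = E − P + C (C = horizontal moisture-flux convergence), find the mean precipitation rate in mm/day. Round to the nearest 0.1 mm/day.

P ≈ 39.3 mm/day

dPW/dt = -6.12 mm/day.
P = E + C − dPW/dt = 4 + (29.2) − (-6.12) = 39.3 mm/day.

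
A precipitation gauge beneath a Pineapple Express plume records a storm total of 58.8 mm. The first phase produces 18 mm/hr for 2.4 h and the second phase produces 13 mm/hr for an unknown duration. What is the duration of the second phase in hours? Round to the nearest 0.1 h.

Known phases: 18 × 2.4 = 43.2 mm.
Remaining depth = 58.8 − 43.2 = 15.6 mm.
Duration = 15.6 / 13 = 1.2 h.

duration ≈ 1.2 h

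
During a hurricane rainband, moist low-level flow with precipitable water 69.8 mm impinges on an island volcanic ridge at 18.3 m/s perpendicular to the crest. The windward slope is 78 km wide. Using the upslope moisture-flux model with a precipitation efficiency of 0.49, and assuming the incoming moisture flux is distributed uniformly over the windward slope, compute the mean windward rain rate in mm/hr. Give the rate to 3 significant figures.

R ≈ 28.9 mm/hr

Incoming column moisture flux per unit ridge length: F = V × PW = 18.3 × 69.8 = 1277.34 mm·m/s.
Spread over the 78 km slope with efficiency ε = 0.49: R = ε·F/W = 0.49 × 1277.34 / 78000 m = 8.024e-03 mm/s.
R = 8.024e-03 × 3600 = 28.9 mm/hr.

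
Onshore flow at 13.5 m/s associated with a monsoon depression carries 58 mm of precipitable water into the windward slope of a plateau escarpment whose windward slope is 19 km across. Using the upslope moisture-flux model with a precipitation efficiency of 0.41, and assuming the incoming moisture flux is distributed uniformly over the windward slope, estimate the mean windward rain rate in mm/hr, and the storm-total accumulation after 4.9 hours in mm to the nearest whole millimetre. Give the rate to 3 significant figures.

R ≈ 60.8 mm/hr; total ≈ 298 mm

Incoming column moisture flux per unit ridge length: F = V × PW = 13.5 × 58 = 783 mm·m/s.
Spread over the 19 km slope with efficiency ε = 0.41: R = ε·F/W = 0.41 × 783 / 19000 m = 1.690e-02 mm/s.
R = 1.690e-02 × 3600 = 60.8 mm/hr.
Over 4.9 h: total = 60.8 × 4.9 = 297.92 ≈ 298 mm.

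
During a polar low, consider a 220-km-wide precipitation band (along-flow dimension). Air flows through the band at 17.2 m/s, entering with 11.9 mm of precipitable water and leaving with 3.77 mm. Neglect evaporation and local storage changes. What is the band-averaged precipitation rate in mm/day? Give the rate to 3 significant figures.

Column moisture flux per unit crosswind length is F = V × PW.
Inflow: F_in = 17.2 × 11.9 = 204.68 mm·m/s
Outflow: F_out = 17.2 × 3.77 = 64.844 mm·m/s
Steady-state rate R = (F_in − F_out)/L = (204.68 − 64.844) / 220000 m = 6.356e-04 mm/s.
R = 6.356e-04 × 3600 × 24 = 54.9 mm/day.

R ≈ 54.9 mm/day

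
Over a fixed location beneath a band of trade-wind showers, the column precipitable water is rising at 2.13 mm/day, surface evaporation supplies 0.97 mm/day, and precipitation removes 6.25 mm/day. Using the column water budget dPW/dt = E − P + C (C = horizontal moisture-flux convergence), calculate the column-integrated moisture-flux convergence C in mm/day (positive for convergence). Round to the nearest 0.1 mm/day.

dPW/dt = +2.13 mm/day.
C = dPW/dt − E + P = (+2.13) − 0.97 + 6.25 = 7.4 mm/day.

C ≈ 7.4 mm/day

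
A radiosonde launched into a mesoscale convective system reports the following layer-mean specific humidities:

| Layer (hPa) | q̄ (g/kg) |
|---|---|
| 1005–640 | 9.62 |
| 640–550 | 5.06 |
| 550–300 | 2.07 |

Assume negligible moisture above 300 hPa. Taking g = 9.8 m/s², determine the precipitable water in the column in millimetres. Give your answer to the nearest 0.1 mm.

Precipitable water is the column-integrated vapour mass per unit area: PW = (1/g) Σ q̄ Δp, with q in kg/kg and Δp in Pa (1 kg/m² of water = 1 mm).
Layer 1005–640 hPa: Δp = 365 hPa = 36500 Pa, q̄ = 0.00962 kg/kg → 0.00962 × 36500 / 9.8 = 35.83 mm
Layer 640–550 hPa: Δp = 90 hPa = 9000 Pa, q̄ = 0.00506 kg/kg → 0.00506 × 9000 / 9.8 = 4.65 mm
Layer 550–300 hPa: Δp = 250 hPa = 25000 Pa, q̄ = 0.00207 kg/kg → 0.00207 × 25000 / 9.8 = 5.28 mm
PW = 35.83 + 4.65 + 5.28 = 45.76 ≈ 45.8 mm.

PW ≈ 45.8 mm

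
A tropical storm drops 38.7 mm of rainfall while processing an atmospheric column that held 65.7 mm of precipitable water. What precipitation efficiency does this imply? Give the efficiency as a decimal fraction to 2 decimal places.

ε = rainfall / PW = 38.7 / 65.7 = 0.59.

ε ≈ 0.59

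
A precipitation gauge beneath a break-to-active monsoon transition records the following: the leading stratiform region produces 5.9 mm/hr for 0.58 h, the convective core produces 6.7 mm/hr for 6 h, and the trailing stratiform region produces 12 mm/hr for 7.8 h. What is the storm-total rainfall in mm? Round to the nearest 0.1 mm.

Total = Σ Rᵢ Δtᵢ = 5.9 × 0.58 + 6.7 × 6 + 12 × 7.8
      = 3.422 + 40.2 + 93.6 = 137.2 mm.

total ≈ 137.2 mm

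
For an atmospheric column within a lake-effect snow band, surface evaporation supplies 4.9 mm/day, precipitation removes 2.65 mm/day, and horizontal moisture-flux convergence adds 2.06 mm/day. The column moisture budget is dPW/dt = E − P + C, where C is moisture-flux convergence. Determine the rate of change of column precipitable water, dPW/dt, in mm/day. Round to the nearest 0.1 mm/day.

dPW/dt = E − P + C = 4.9 − 2.65 + (2.06) = 4.3 mm/day.

dPW/dt ≈ 4.3 mm/day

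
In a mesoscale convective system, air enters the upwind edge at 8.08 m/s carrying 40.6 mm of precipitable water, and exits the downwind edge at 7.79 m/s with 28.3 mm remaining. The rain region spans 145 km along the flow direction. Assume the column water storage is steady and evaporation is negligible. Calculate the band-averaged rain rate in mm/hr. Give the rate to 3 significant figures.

Column moisture flux per unit crosswind length is F = V × PW.
Inflow: F_in = 8.08 × 40.6 = 328.048 mm·m/s
Outflow: F_out = 7.79 × 28.3 = 220.457 mm·m/s
Steady-state rate R = (F_in − F_out)/L = (328.048 − 220.457) / 145000 m = 7.420e-04 mm/s.
R = 7.420e-04 × 3600 = 2.67 mm/hr.

R ≈ 2.67 mm/hr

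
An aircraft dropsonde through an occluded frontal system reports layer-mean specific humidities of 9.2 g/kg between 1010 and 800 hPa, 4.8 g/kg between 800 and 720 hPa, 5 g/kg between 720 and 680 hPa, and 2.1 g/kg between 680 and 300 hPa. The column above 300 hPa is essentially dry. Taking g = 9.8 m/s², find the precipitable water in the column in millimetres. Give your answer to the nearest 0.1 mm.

PW ≈ 33.8 mm

Precipitable water is the column-integrated vapour mass per unit area: PW = (1/g) Σ q̄ Δp, with q in kg/kg and Δp in Pa (1 kg/m² of water = 1 mm).
Layer 1010–800 hPa: Δp = 210 hPa = 21000 Pa, q̄ = 0.0092 kg/kg → 0.0092 × 21000 / 9.8 = 19.71 mm
Layer 800–720 hPa: Δp = 80 hPa = 8000 Pa, q̄ = 0.0048 kg/kg → 0.0048 × 8000 / 9.8 = 3.92 mm
Layer 720–680 hPa: Δp = 40 hPa = 4000 Pa, q̄ = 0.005 kg/kg → 0.005 × 4000 / 9.8 = 2.04 mm
Layer 680–300 hPa: Δp = 380 hPa = 38000 Pa, q̄ = 0.0021 kg/kg → 0.0021 × 38000 / 9.8 = 8.14 mm
PW = 19.71 + 3.92 + 2.04 + 8.14 = 33.81 ≈ 33.8 mm.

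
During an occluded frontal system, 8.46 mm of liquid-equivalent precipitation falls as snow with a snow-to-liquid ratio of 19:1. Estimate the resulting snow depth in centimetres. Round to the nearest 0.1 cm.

snow depth ≈ 16.1 cm

Snow depth = liquid × ratio = 8.46 mm × 19 = 160.74 mm = 16.1 cm.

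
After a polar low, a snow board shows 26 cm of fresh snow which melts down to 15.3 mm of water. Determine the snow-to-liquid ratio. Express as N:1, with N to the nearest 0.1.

Ratio = snow depth / SWE = 260 mm / 15.3 mm = 17.0, i.e. 17.0:1.

ratio ≈ 17.0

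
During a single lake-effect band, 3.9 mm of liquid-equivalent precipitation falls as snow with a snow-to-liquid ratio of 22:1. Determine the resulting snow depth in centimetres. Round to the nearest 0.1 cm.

snow depth ≈ 8.6 cm

Snow depth = liquid × ratio = 3.9 mm × 22 = 85.8 mm = 8.6 cm.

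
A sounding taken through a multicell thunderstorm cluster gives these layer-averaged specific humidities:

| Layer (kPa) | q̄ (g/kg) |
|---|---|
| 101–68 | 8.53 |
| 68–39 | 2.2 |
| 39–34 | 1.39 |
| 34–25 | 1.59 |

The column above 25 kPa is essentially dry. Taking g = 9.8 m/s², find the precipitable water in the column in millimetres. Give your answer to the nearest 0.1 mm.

Precipitable water is the column-integrated vapour mass per unit area: PW = (1/g) Σ q̄ Δp, with q in kg/kg and Δp in Pa (1 kg/m² of water = 1 mm).
Layer 101–68 kPa: Δp = 330 hPa = 33000 Pa, q̄ = 0.00853 kg/kg → 0.00853 × 33000 / 9.8 = 28.72 mm
Layer 68–39 kPa: Δp = 290 hPa = 29000 Pa, q̄ = 0.0022 kg/kg → 0.0022 × 29000 / 9.8 = 6.51 mm
Layer 39–34 kPa: Δp = 50 hPa = 5000 Pa, q̄ = 0.00139 kg/kg → 0.00139 × 5000 / 9.8 = 0.71 mm
Layer 34–25 kPa: Δp = 90 hPa = 9000 Pa, q̄ = 0.00159 kg/kg → 0.00159 × 9000 / 9.8 = 1.46 mm
PW = 28.72 + 6.51 + 0.71 + 1.46 = 37.40 ≈ 37.4 mm.

PW ≈ 37.4 mm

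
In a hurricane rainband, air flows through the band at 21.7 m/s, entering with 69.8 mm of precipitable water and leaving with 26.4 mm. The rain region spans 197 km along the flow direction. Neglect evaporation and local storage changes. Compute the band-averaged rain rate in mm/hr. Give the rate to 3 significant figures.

R ≈ 17.2 mm/hr

Column moisture flux per unit crosswind length is F = V × PW.
Inflow: F_in = 21.7 × 69.8 = 1514.66 mm·m/s
Outflow: F_out = 21.7 × 26.4 = 572.88 mm·m/s
Steady-state rate R = (F_in − F_out)/L = (1514.66 − 572.88) / 197000 m = 4.781e-03 mm/s.
R = 4.781e-03 × 3600 = 17.2 mm/hr.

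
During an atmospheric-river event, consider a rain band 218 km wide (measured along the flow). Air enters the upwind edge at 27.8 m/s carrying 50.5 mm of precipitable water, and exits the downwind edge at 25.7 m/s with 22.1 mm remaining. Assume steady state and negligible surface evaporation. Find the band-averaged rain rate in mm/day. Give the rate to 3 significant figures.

Column moisture flux per unit crosswind length is F = V × PW.
Inflow: F_in = 27.8 × 50.5 = 1403.9 mm·m/s
Outflow: F_out = 25.7 × 22.1 = 567.97 mm·m/s
Steady-state rate R = (F_in − F_out)/L = (1403.9 − 567.97) / 218000 m = 3.835e-03 mm/s.
R = 3.835e-03 × 3600 × 24 = 331 mm/day.

R ≈ 331 mm/day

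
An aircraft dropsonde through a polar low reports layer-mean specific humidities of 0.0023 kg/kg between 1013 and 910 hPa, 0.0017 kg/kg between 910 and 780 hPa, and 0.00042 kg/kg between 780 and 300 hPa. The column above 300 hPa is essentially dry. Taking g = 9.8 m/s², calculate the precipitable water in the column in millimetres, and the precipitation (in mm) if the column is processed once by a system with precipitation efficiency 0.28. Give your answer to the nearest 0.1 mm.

Precipitable water is the column-integrated vapour mass per unit area: PW = (1/g) Σ q̄ Δp, with q in kg/kg and Δp in Pa (1 kg/m² of water = 1 mm).
Layer 1013–910 hPa: Δp = 103 hPa = 10300 Pa, q̄ = 0.0023 kg/kg → 0.0023 × 10300 / 9.8 = 2.42 mm
Layer 910–780 hPa: Δp = 130 hPa = 13000 Pa, q̄ = 0.0017 kg/kg → 0.0017 × 13000 / 9.8 = 2.26 mm
Layer 780–300 hPa: Δp = 480 hPa = 48000 Pa, q̄ = 0.00042 kg/kg → 0.00042 × 48000 / 9.8 = 2.06 mm
PW = 2.42 + 2.26 + 2.06 = 6.74 ≈ 6.7 mm.
Precipitation = ε × PW = 0.28 × 6.7 = 1.9 mm.

PW ≈ 6.7 mm; precipitation ≈ 1.9 mm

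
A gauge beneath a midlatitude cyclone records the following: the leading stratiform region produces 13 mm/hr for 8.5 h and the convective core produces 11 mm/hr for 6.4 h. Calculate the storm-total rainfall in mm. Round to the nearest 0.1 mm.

total ≈ 180.9 mm

Total = Σ Rᵢ Δtᵢ = 13 × 8.5 + 11 × 6.4
      = 110.5 + 70.4 = 180.9 mm.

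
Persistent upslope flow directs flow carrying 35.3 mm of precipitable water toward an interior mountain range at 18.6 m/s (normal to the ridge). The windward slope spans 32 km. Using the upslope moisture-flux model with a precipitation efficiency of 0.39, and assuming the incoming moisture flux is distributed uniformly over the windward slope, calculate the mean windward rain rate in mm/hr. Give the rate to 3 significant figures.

Incoming column moisture flux per unit ridge length: F = V × PW = 18.6 × 35.3 = 656.58 mm·m/s.
Spread over the 32 km slope with efficiency ε = 0.39: R = ε·F/W = 0.39 × 656.58 / 32000 m = 8.002e-03 mm/s.
R = 8.002e-03 × 3600 = 28.8 mm/hr.

R ≈ 28.8 mm/hr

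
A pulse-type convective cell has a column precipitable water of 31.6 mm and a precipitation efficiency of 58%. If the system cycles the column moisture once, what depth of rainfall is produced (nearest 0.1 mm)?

Rainfall = ε × PW = 0.58 × 31.6 = 18.3 mm.

rainfall ≈ 18.3 mm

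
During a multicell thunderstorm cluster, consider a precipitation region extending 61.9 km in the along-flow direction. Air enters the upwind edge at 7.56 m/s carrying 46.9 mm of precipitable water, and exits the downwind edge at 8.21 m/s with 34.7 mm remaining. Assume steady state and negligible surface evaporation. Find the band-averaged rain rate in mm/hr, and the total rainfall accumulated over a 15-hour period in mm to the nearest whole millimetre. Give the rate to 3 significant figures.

Column moisture flux per unit crosswind length is F = V × PW.
Inflow: F_in = 7.56 × 46.9 = 354.564 mm·m/s
Outflow: F_out = 8.21 × 34.7 = 284.887 mm·m/s
Steady-state rate R = (F_in − F_out)/L = (354.564 − 284.887) / 61900 m = 1.126e-03 mm/s.
R = 1.126e-03 × 3600 = 4.05 mm/hr.
Over 15 h: total = 4.05 × 15 = 60.75 ≈ 61 mm.

R ≈ 4.05 mm/hr; total ≈ 61 mm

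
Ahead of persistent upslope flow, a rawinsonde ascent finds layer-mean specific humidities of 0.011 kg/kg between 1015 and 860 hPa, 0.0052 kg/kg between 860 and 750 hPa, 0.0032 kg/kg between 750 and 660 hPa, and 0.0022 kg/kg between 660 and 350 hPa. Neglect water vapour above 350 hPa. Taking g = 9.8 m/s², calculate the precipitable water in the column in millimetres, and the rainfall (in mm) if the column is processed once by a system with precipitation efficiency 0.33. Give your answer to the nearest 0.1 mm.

PW ≈ 33.1 mm; rainfall ≈ 10.9 mm

Precipitable water is the column-integrated vapour mass per unit area: PW = (1/g) Σ q̄ Δp, with q in kg/kg and Δp in Pa (1 kg/m² of water = 1 mm).
Layer 1015–860 hPa: Δp = 155 hPa = 15500 Pa, q̄ = 0.011 kg/kg → 0.011 × 15500 / 9.8 = 17.40 mm
Layer 860–750 hPa: Δp = 110 hPa = 11000 Pa, q̄ = 0.0052 kg/kg → 0.0052 × 11000 / 9.8 = 5.84 mm
Layer 750–660 hPa: Δp = 90 hPa = 9000 Pa, q̄ = 0.0032 kg/kg → 0.0032 × 9000 / 9.8 = 2.94 mm
Layer 660–350 hPa: Δp = 310 hPa = 31000 Pa, q̄ = 0.0022 kg/kg → 0.0022 × 31000 / 9.8 = 6.96 mm
PW = 17.40 + 5.84 + 2.94 + 6.96 = 33.14 ≈ 33.1 mm.
Rainfall = ε × PW = 0.33 × 33.1 = 10.9 mm.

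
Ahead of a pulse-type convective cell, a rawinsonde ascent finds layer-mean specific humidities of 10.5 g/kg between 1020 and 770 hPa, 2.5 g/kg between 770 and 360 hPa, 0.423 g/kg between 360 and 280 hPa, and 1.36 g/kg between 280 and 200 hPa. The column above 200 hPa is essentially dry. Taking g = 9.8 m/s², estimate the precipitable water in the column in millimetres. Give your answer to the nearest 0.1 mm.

PW ≈ 38.7 mm

Precipitable water is the column-integrated vapour mass per unit area: PW = (1/g) Σ q̄ Δp, with q in kg/kg and Δp in Pa (1 kg/m² of water = 1 mm).
Layer 1020–770 hPa: Δp = 250 hPa = 25000 Pa, q̄ = 0.0105 kg/kg → 0.0105 × 25000 / 9.8 = 26.79 mm
Layer 770–360 hPa: Δp = 410 hPa = 41000 Pa, q̄ = 0.0025 kg/kg → 0.0025 × 41000 / 9.8 = 10.46 mm
Layer 360–280 hPa: Δp = 80 hPa = 8000 Pa, q̄ = 0.000423 kg/kg → 0.000423 × 8000 / 9.8 = 0.35 mm
Layer 280–200 hPa: Δp = 80 hPa = 8000 Pa, q̄ = 0.00136 kg/kg → 0.00136 × 8000 / 9.8 = 1.11 mm
PW = 26.79 + 10.46 + 0.35 + 1.11 = 38.71 ≈ 38.7 mm.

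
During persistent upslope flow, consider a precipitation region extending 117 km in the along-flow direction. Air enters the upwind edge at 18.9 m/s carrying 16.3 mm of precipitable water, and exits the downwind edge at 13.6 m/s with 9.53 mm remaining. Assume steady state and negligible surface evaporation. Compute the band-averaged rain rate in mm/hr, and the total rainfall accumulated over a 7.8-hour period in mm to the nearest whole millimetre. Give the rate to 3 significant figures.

Column moisture flux per unit crosswind length is F = V × PW.
Inflow: F_in = 18.9 × 16.3 = 308.07 mm·m/s
Outflow: F_out = 13.6 × 9.53 = 129.608 mm·m/s
Steady-state rate R = (F_in − F_out)/L = (308.07 − 129.608) / 117000 m = 1.525e-03 mm/s.
R = 1.525e-03 × 3600 = 5.49 mm/hr.
Over 7.8 h: total = 5.49 × 7.8 = 42.822 ≈ 43 mm.

R ≈ 5.49 mm/hr; total ≈ 43 mm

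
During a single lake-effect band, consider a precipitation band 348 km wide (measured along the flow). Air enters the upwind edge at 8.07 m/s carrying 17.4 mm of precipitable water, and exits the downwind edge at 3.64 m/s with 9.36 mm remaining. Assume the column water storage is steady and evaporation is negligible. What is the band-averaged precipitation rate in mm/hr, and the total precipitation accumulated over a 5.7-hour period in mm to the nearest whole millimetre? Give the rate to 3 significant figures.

Column moisture flux per unit crosswind length is F = V × PW.
Inflow: F_in = 8.07 × 17.4 = 140.418 mm·m/s
Outflow: F_out = 3.64 × 9.36 = 34.0704 mm·m/s
Steady-state rate R = (F_in − F_out)/L = (140.418 − 34.0704) / 348000 m = 3.056e-04 mm/s.
R = 3.056e-04 × 3600 = 1.10 mm/hr.
Over 5.7 h: total = 1.10 × 5.7 = 6.27 ≈ 6 mm.

R ≈ 1.10 mm/hr; total ≈ 6 mm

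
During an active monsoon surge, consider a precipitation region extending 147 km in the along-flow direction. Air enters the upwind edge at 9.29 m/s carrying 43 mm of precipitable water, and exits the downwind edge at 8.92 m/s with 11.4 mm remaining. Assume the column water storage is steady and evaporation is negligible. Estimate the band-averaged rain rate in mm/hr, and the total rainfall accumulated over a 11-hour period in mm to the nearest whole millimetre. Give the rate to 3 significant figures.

Column moisture flux per unit crosswind length is F = V × PW.
Inflow: F_in = 9.29 × 43 = 399.47 mm·m/s
Outflow: F_out = 8.92 × 11.4 = 101.688 mm·m/s
Steady-state rate R = (F_in − F_out)/L = (399.47 − 101.688) / 147000 m = 2.026e-03 mm/s.
R = 2.026e-03 × 3600 = 7.29 mm/hr.
Over 11 h: total = 7.29 × 11 = 80.19 ≈ 80 mm.

R ≈ 7.29 mm/hr; total ≈ 80 mm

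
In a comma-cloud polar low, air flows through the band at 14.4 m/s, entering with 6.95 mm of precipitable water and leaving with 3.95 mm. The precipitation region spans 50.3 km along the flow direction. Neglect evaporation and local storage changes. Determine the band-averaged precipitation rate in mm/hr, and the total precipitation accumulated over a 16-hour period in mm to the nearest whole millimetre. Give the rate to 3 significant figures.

Column moisture flux per unit crosswind length is F = V × PW.
Inflow: F_in = 14.4 × 6.95 = 100.08 mm·m/s
Outflow: F_out = 14.4 × 3.95 = 56.88 mm·m/s
Steady-state rate R = (F_in − F_out)/L = (100.08 − 56.88) / 50300 m = 8.588e-04 mm/s.
R = 8.588e-04 × 3600 = 3.09 mm/hr.
Over 16 h: total = 3.09 × 16 = 49.44 ≈ 49 mm.

R ≈ 3.09 mm/hr; total ≈ 49 mm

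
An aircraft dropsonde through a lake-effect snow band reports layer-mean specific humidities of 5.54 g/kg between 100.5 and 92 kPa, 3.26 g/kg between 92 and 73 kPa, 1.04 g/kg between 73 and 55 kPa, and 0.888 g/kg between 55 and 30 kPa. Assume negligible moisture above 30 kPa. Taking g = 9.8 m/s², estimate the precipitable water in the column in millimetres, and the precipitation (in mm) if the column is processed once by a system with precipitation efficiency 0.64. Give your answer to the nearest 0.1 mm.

PW ≈ 15.3 mm; precipitation ≈ 9.8 mm

Precipitable water is the column-integrated vapour mass per unit area: PW = (1/g) Σ q̄ Δp, with q in kg/kg and Δp in Pa (1 kg/m² of water = 1 mm).
Layer 100.5–92 kPa: Δp = 85 hPa = 8500 Pa, q̄ = 0.00554 kg/kg → 0.00554 × 8500 / 9.8 = 4.81 mm
Layer 92–73 kPa: Δp = 190 hPa = 19000 Pa, q̄ = 0.00326 kg/kg → 0.00326 × 19000 / 9.8 = 6.32 mm
Layer 73–55 kPa: Δp = 180 hPa = 18000 Pa, q̄ = 0.00104 kg/kg → 0.00104 × 18000 / 9.8 = 1.91 mm
Layer 55–30 kPa: Δp = 250 hPa = 25000 Pa, q̄ = 0.000888 kg/kg → 0.000888 × 25000 / 9.8 = 2.27 mm
PW = 4.81 + 6.32 + 1.91 + 2.27 = 15.31 ≈ 15.3 mm.
Precipitation = ε × PW = 0.64 × 15.3 = 9.8 mm.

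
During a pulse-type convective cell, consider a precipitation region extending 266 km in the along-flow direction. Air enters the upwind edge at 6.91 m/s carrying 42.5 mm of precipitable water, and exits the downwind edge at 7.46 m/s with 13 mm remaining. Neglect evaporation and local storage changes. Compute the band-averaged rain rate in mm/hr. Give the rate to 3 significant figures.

R ≈ 2.66 mm/hr

Column moisture flux per unit crosswind length is F = V × PW.
Inflow: F_in = 6.91 × 42.5 = 293.675 mm·m/s
Outflow: F_out = 7.46 × 13 = 96.98 mm·m/s
Steady-state rate R = (F_in − F_out)/L = (293.675 − 96.98) / 266000 m = 7.395e-04 mm/s.
R = 7.395e-04 × 3600 = 2.66 mm/hr.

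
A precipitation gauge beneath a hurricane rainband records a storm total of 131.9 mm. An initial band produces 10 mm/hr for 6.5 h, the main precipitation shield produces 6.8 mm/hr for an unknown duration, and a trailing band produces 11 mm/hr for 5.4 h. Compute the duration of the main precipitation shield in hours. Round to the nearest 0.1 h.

duration ≈ 1.1 h

Known phases: 10 × 6.5 + 11 × 5.4 = 65 + 59.4 = 124.4 mm.
Remaining depth = 131.9 − 124.4 = 7.5 mm.
Duration = 7.5 / 6.8 = 1.1 h.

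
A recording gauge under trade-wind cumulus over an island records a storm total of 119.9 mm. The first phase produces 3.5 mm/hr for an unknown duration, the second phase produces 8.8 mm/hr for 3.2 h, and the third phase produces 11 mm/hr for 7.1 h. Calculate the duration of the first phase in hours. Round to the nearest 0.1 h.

Known phases: 8.8 × 3.2 + 11 × 7.1 = 28.16 + 78.1 = 106.26 mm.
Remaining depth = 119.9 − 106.26 = 13.64 mm.
Duration = 13.64 / 3.5 = 3.9 h.

duration ≈ 3.9 h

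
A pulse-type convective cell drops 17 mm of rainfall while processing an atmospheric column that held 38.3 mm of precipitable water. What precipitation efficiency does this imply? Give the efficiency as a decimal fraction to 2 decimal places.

ε ≈ 0.44

ε = rainfall / PW = 17 / 38.3 = 0.44.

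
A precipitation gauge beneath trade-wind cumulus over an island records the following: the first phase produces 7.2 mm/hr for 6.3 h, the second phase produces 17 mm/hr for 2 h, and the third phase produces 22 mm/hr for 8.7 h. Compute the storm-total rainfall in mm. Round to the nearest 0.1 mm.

total ≈ 270.8 mm

Total = Σ Rᵢ Δtᵢ = 7.2 × 6.3 + 17 × 2 + 22 × 8.7
      = 45.36 + 34 + 191.4 = 270.8 mm.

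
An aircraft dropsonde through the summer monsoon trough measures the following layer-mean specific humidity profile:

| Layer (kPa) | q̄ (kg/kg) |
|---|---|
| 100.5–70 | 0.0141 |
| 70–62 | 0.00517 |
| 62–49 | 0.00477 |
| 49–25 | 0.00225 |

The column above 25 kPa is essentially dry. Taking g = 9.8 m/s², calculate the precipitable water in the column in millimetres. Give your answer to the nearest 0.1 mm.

Precipitable water is the column-integrated vapour mass per unit area: PW = (1/g) Σ q̄ Δp, with q in kg/kg and Δp in Pa (1 kg/m² of water = 1 mm).
Layer 100.5–70 kPa: Δp = 305 hPa = 30500 Pa, q̄ = 0.0141 kg/kg → 0.0141 × 30500 / 9.8 = 43.88 mm
Layer 70–62 kPa: Δp = 80 hPa = 8000 Pa, q̄ = 0.00517 kg/kg → 0.00517 × 8000 / 9.8 = 4.22 mm
Layer 62–49 kPa: Δp = 130 hPa = 13000 Pa, q̄ = 0.00477 kg/kg → 0.00477 × 13000 / 9.8 = 6.33 mm
Layer 49–25 kPa: Δp = 240 hPa = 24000 Pa, q̄ = 0.00225 kg/kg → 0.00225 × 24000 / 9.8 = 5.51 mm
PW = 43.88 + 4.22 + 6.33 + 5.51 = 59.94 ≈ 59.9 mm.

PW ≈ 59.9 mm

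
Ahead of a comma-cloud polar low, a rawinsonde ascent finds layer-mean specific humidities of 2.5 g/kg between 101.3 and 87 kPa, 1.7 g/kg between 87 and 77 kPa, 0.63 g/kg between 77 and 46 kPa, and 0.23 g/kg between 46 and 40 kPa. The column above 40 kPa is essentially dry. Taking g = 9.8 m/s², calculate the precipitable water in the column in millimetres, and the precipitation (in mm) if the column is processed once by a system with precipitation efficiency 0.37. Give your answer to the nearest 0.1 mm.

PW ≈ 7.5 mm; precipitation ≈ 2.8 mm

Precipitable water is the column-integrated vapour mass per unit area: PW = (1/g) Σ q̄ Δp, with q in kg/kg and Δp in Pa (1 kg/m² of water = 1 mm).
Layer 101.3–87 kPa: Δp = 143 hPa = 14300 Pa, q̄ = 0.0025 kg/kg → 0.0025 × 14300 / 9.8 = 3.65 mm
Layer 87–77 kPa: Δp = 100 hPa = 10000 Pa, q̄ = 0.0017 kg/kg → 0.0017 × 10000 / 9.8 = 1.73 mm
Layer 77–46 kPa: Δp = 310 hPa = 31000 Pa, q̄ = 0.00063 kg/kg → 0.00063 × 31000 / 9.8 = 1.99 mm
Layer 46–40 kPa: Δp = 60 hPa = 6000 Pa, q̄ = 0.00023 kg/kg → 0.00023 × 6000 / 9.8 = 0.14 mm
PW = 3.65 + 1.73 + 1.99 + 0.14 = 7.51 ≈ 7.5 mm.
Precipitation = ε × PW = 0.37 × 7.5 = 2.8 mm.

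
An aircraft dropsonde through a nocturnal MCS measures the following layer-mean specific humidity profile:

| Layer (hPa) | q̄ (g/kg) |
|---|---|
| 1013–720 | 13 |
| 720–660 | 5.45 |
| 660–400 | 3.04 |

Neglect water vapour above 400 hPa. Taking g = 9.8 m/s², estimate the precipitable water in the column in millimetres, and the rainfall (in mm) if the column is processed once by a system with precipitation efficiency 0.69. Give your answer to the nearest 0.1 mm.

PW ≈ 50.3 mm; rainfall ≈ 34.7 mm

Precipitable water is the column-integrated vapour mass per unit area: PW = (1/g) Σ q̄ Δp, with q in kg/kg and Δp in Pa (1 kg/m² of water = 1 mm).
Layer 1013–720 hPa: Δp = 293 hPa = 29300 Pa, q̄ = 0.013 kg/kg → 0.013 × 29300 / 9.8 = 38.87 mm
Layer 720–660 hPa: Δp = 60 hPa = 6000 Pa, q̄ = 0.00545 kg/kg → 0.00545 × 6000 / 9.8 = 3.34 mm
Layer 660–400 hPa: Δp = 260 hPa = 26000 Pa, q̄ = 0.00304 kg/kg → 0.00304 × 26000 / 9.8 = 8.07 mm
PW = 38.87 + 3.34 + 8.07 = 50.28 ≈ 50.3 mm.
Rainfall = ε × PW = 0.69 × 50.3 = 34.7 mm.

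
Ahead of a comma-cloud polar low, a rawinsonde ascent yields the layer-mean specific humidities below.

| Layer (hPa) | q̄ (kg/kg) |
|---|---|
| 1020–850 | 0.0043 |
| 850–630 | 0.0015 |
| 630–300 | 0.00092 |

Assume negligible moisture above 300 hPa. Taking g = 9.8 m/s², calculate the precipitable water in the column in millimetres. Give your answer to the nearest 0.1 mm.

Precipitable water is the column-integrated vapour mass per unit area: PW = (1/g) Σ q̄ Δp, with q in kg/kg and Δp in Pa (1 kg/m² of water = 1 mm).
Layer 1020–850 hPa: Δp = 170 hPa = 17000 Pa, q̄ = 0.0043 kg/kg → 0.0043 × 17000 / 9.8 = 7.46 mm
Layer 850–630 hPa: Δp = 220 hPa = 22000 Pa, q̄ = 0.0015 kg/kg → 0.0015 × 22000 / 9.8 = 3.37 mm
Layer 630–300 hPa: Δp = 330 hPa = 33000 Pa, q̄ = 0.00092 kg/kg → 0.00092 × 33000 / 9.8 = 3.10 mm
PW = 7.46 + 3.37 + 3.10 = 13.93 ≈ 13.9 mm.

PW ≈ 13.9 mm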